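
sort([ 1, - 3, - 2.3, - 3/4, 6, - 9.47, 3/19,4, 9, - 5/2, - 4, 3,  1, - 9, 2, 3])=[ - 9.47, - 9, - 4,- 3, - 5/2, - 2.3, - 3/4, 3/19,1,  1 , 2 , 3 , 3, 4, 6, 9]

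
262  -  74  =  188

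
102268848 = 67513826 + 34755022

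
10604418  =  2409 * 4402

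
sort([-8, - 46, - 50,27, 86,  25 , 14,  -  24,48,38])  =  [ - 50, - 46, - 24,-8,14 , 25,27,38, 48,86]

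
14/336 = 1/24 = 0.04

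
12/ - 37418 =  - 1+18703/18709  =  - 0.00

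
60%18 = 6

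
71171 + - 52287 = 18884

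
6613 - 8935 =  - 2322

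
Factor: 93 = 3^1 *31^1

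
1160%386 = 2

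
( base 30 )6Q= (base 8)316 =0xce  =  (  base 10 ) 206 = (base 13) 12B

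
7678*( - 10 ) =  - 76780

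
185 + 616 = 801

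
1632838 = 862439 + 770399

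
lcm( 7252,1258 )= 123284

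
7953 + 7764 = 15717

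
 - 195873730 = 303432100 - 499305830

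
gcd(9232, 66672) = 16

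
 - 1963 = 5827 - 7790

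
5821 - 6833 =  - 1012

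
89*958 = 85262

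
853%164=33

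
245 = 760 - 515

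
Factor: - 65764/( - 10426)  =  82/13 = 2^1*13^( - 1)*41^1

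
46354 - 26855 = 19499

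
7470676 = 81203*92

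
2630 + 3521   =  6151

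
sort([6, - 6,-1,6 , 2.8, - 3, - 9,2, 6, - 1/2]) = [- 9,  -  6,- 3, - 1, - 1/2,2,2.8, 6 , 6, 6 ] 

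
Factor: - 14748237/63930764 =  - 2^( - 2 )*3^4 * 7^1 *19^1*37^2*15982691^( - 1)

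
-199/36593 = -199/36593=-0.01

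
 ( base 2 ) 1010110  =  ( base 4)1112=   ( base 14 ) 62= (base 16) 56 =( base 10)86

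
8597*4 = 34388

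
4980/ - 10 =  - 498/1 = - 498.00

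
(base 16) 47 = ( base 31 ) 29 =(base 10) 71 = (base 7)131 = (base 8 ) 107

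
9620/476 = 20  +  25/119 = 20.21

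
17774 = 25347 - 7573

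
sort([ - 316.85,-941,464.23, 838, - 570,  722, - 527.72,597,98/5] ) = [ - 941, - 570, - 527.72,-316.85,98/5,464.23 , 597, 722,838] 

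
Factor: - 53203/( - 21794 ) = 83/34=2^( -1)*17^(-1)*83^1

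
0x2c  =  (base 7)62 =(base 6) 112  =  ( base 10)44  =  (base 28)1G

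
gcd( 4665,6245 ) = 5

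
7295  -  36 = 7259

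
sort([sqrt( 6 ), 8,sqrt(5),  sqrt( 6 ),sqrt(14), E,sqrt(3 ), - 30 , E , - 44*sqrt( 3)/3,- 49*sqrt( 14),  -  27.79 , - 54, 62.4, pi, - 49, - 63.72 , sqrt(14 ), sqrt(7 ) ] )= [ - 49*  sqrt( 14 ), - 63.72, - 54 ,-49,- 30, - 27.79, - 44*sqrt( 3)/3 , sqrt( 3), sqrt( 5), sqrt( 6),sqrt ( 6),sqrt( 7), E , E, pi, sqrt(14),sqrt( 14), 8, 62.4 ] 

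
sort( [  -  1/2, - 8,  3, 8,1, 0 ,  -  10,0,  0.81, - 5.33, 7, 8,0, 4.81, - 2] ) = [-10, - 8, - 5.33, - 2, - 1/2, 0,0, 0,0.81,1,3, 4.81,  7,  8,8]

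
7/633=7/633 = 0.01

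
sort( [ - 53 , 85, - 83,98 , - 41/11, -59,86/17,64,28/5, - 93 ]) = [ - 93,-83, - 59, - 53, - 41/11,86/17, 28/5 , 64,85, 98]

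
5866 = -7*(-838) 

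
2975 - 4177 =  -  1202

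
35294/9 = 35294/9 = 3921.56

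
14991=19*789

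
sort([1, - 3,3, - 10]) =[  -  10,-3,1,3]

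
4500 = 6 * 750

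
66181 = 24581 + 41600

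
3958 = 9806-5848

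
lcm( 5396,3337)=253612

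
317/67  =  317/67= 4.73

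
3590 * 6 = 21540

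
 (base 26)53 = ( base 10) 133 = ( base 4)2011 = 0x85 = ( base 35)3S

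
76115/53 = 76115/53 = 1436.13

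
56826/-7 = -8118+0/1 = -8118.00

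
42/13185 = 14/4395 = 0.00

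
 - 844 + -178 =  -1022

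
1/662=1/662  =  0.00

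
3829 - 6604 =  - 2775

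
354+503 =857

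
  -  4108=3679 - 7787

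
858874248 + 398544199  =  1257418447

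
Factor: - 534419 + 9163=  - 525256= - 2^3*65657^1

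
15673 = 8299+7374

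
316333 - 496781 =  - 180448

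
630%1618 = 630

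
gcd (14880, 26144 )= 32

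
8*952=7616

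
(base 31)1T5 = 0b11101001001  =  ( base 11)1446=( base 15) 845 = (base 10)1865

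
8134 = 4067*2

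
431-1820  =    -  1389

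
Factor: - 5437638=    - 2^1 * 3^3*101^1 * 997^1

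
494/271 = 1 + 223/271 = 1.82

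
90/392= 45/196 = 0.23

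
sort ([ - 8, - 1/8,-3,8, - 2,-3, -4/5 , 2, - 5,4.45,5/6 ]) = [ - 8, - 5, - 3,- 3,  -  2, - 4/5, - 1/8, 5/6, 2  ,  4.45,8 ] 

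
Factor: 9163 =7^2 * 11^1 * 17^1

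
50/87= 50/87=0.57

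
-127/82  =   - 2 + 37/82=- 1.55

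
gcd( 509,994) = 1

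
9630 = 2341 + 7289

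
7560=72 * 105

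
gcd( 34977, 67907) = 89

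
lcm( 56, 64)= 448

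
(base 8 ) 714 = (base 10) 460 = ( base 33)dv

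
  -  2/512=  -1/256= - 0.00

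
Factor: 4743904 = 2^5 * 11^1*13477^1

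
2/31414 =1/15707=0.00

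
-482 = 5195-5677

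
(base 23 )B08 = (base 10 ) 5827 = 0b1011011000011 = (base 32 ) 5M3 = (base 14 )21A3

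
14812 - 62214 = -47402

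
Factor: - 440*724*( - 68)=2^7*5^1*11^1*17^1*181^1  =  21662080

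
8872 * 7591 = 67347352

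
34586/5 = 6917  +  1/5 = 6917.20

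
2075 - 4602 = - 2527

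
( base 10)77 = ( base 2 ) 1001101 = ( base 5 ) 302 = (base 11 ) 70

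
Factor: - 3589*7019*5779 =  - 145579892789 = - 37^1 * 97^1*5779^1*7019^1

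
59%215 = 59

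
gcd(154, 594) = 22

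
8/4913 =8/4913 = 0.00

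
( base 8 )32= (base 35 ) Q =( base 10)26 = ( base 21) 15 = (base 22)14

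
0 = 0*446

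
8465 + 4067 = 12532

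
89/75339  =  89/75339= 0.00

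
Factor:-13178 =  - 2^1*11^1*599^1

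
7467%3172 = 1123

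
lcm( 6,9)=18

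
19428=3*6476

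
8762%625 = 12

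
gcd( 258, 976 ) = 2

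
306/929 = 306/929 = 0.33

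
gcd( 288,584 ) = 8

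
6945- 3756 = 3189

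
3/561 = 1/187 = 0.01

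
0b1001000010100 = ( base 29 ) 5EH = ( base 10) 4628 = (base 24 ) 80K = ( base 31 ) 4p9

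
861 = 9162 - 8301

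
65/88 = 65/88 = 0.74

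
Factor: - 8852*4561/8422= - 20186986/4211 = - 2^1*2213^1*4211^( - 1)*4561^1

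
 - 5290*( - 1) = 5290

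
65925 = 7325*9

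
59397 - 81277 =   -  21880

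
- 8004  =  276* (-29)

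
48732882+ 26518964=75251846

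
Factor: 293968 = 2^4*19^1*967^1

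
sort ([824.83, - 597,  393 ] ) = [ - 597, 393,824.83]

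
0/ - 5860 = 0/1 =- 0.00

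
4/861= 4/861=0.00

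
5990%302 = 252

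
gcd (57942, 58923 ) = 9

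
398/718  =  199/359  =  0.55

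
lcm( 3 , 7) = 21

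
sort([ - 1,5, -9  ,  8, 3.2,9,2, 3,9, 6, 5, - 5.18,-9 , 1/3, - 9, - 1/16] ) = [ - 9 , - 9, - 9, - 5.18,  -  1, - 1/16,1/3,2 , 3 , 3.2, 5, 5, 6, 8, 9, 9]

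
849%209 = 13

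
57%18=3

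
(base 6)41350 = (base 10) 5538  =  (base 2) 1010110100010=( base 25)8LD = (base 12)3256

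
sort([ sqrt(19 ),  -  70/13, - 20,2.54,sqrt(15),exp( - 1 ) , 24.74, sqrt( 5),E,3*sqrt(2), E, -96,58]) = [  -  96,  -  20,  -  70/13,exp(- 1), sqrt(5),2.54,  E,E, sqrt (15),3*sqrt( 2),sqrt( 19 ),24.74, 58 ]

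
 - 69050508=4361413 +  - 73411921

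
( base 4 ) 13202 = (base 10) 482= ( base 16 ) 1E2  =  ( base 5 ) 3412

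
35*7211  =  252385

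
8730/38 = 229 + 14/19 = 229.74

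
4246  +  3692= 7938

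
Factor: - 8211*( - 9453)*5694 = 2^1*3^3*7^1*13^1*17^1*23^2*73^1*137^1=441960211602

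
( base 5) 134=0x2C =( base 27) 1h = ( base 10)44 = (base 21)22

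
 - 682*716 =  - 488312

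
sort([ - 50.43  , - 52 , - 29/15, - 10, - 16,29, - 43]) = [ - 52, - 50.43, - 43 ,  -  16, - 10, - 29/15 , 29] 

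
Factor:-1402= -2^1 * 701^1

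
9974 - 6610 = 3364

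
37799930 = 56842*665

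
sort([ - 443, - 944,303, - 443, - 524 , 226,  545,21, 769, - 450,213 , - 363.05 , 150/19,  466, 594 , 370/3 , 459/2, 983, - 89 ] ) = [ - 944 , - 524 , - 450, - 443, - 443, - 363.05 , - 89 , 150/19, 21,370/3 , 213, 226,459/2,303, 466 , 545, 594,769,  983 ] 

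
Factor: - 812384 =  - 2^5*53^1*479^1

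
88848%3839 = 551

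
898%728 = 170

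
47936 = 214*224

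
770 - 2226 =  - 1456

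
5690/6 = 2845/3 =948.33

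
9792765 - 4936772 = 4855993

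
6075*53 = 321975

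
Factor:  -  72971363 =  - 37^1*349^1 * 5651^1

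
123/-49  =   - 3 + 24/49=- 2.51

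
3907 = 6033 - 2126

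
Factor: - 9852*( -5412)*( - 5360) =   -  285789968640 = -2^8*3^2*5^1 * 11^1*41^1*67^1*821^1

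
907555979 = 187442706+720113273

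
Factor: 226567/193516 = 473/404 = 2^( - 2 )*11^1*43^1*101^( - 1) 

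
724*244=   176656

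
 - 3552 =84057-87609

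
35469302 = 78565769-43096467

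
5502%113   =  78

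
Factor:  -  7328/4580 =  - 2^3*5^ ( - 1)  =  - 8/5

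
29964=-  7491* ( - 4 )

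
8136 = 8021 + 115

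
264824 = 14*18916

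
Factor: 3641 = 11^1*331^1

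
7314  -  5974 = 1340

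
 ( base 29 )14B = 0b1111001000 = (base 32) U8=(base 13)596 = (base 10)968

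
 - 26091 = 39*( - 669) 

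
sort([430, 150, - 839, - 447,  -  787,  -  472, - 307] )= [ - 839,-787, - 472,-447, - 307,150,430]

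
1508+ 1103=2611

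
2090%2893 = 2090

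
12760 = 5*2552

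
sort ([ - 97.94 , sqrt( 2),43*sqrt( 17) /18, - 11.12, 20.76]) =[-97.94 , - 11.12,sqrt( 2 ),  43*sqrt( 17 ) /18,20.76 ] 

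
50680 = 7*7240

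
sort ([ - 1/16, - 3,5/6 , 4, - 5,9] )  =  [ - 5,  -  3, - 1/16 , 5/6,4,  9] 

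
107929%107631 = 298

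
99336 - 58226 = 41110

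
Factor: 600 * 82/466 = 24600/233 = 2^3*3^1*5^2*41^1*233^( - 1) 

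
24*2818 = 67632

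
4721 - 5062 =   -  341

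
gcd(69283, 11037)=1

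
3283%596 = 303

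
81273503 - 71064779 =10208724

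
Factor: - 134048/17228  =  -2^3*71^1*73^( -1)  =  - 568/73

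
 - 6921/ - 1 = 6921/1 =6921.00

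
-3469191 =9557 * (-363 )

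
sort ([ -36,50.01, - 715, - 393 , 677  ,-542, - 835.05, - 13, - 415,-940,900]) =[-940, - 835.05, - 715 , -542, - 415, - 393, - 36,  -  13,50.01,677,900]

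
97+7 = 104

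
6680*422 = 2818960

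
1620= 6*270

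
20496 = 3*6832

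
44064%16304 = 11456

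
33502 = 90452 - 56950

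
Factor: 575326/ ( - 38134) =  - 23^(-1) * 347^1   =  -347/23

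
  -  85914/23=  - 3736  +  14/23=- 3735.39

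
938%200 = 138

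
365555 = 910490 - 544935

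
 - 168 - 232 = -400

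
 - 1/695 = - 1  +  694/695 =- 0.00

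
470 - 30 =440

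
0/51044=0 = 0.00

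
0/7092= 0 = 0.00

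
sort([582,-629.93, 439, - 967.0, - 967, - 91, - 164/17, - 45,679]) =[- 967.0 , - 967, - 629.93  ,-91,-45, - 164/17, 439, 582, 679]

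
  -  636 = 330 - 966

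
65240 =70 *932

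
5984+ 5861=11845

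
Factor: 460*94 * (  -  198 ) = - 2^4*3^2*5^1* 11^1*23^1*47^1 = -8561520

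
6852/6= 1142= 1142.00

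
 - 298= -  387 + 89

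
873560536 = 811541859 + 62018677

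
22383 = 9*2487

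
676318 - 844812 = - 168494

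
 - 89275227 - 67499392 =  - 156774619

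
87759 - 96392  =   - 8633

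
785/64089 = 785/64089 = 0.01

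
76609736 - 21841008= 54768728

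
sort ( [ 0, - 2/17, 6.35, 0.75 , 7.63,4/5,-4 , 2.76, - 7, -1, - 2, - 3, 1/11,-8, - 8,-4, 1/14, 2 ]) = [-8,-8, - 7,- 4 ,  -  4, - 3, - 2  , - 1,-2/17, 0 , 1/14,1/11,0.75, 4/5, 2 , 2.76, 6.35, 7.63]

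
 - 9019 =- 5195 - 3824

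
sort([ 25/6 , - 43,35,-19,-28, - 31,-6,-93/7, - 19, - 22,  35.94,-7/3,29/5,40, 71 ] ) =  [ - 43, - 31,  -  28,-22,-19,-19, - 93/7,  -  6 , - 7/3 , 25/6,29/5, 35, 35.94, 40,71]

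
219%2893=219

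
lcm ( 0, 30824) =0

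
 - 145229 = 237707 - 382936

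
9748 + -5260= 4488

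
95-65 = 30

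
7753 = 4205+3548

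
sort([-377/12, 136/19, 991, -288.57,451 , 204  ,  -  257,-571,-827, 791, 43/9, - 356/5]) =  [-827 , - 571 , -288.57, -257,-356/5, - 377/12, 43/9, 136/19, 204, 451,791,991 ]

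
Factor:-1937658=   -2^1* 3^1*19^1*23^1 *739^1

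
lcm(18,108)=108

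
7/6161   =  7/6161 = 0.00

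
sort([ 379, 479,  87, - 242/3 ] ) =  [-242/3,  87,379, 479]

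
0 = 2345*0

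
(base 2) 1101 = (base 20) D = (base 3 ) 111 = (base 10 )13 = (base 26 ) d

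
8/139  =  8/139 = 0.06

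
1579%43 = 31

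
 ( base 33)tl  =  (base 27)196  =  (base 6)4310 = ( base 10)978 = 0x3d2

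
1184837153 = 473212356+711624797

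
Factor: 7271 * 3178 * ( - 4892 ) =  - 113040608296= - 2^3*7^1*11^1*227^1*661^1*1223^1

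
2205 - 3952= - 1747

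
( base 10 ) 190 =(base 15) ca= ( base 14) d8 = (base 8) 276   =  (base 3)21001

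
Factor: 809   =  809^1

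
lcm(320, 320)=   320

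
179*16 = 2864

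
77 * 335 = 25795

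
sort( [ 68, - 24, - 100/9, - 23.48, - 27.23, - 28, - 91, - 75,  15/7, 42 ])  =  [ - 91,-75,  -  28, - 27.23, - 24, -23.48, - 100/9,15/7 , 42,68]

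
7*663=4641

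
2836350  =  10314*275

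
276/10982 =138/5491 = 0.03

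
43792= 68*644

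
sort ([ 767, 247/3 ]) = [ 247/3,767]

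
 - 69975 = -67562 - 2413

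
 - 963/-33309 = 107/3701=0.03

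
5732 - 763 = 4969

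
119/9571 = 7/563= 0.01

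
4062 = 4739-677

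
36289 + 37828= 74117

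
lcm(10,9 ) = 90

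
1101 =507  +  594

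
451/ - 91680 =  - 1 + 91229/91680 = - 0.00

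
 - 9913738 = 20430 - 9934168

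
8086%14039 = 8086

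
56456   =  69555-13099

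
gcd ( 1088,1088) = 1088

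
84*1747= 146748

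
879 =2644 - 1765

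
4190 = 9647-5457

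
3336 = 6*556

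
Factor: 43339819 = 43339819^1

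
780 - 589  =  191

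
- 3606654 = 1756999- 5363653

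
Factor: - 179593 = -179593^1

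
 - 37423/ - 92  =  37423/92 = 406.77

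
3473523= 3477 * 999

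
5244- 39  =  5205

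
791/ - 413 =-2+5/59 = -1.92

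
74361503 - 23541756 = 50819747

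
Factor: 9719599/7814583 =3^(-3)*7^( - 1 )*173^( - 1)*239^( - 1 )*9719599^1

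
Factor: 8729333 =8729333^1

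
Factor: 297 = 3^3*11^1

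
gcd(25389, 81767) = 7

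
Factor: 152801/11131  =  11^1*29^1*479^1 * 11131^(-1) 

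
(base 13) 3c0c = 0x21b7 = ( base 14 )3207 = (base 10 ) 8631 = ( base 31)8ud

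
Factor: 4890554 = 2^1  *2445277^1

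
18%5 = 3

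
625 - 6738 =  - 6113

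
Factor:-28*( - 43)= 2^2 * 7^1*  43^1 = 1204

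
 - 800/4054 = -400/2027 = - 0.20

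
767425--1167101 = 1934526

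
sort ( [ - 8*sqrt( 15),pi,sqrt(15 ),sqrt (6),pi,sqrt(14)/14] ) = [-8*sqrt(15),sqrt(14)/14,sqrt( 6),pi,pi, sqrt( 15)] 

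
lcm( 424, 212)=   424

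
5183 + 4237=9420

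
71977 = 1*71977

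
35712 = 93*384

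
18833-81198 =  - 62365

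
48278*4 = 193112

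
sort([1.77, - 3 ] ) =[ - 3, 1.77 ] 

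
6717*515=3459255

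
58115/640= 90 +103/128 = 90.80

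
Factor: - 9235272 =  - 2^3*3^1*31^1*12413^1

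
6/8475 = 2/2825  =  0.00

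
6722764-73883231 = -67160467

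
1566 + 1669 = 3235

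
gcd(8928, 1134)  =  18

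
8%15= 8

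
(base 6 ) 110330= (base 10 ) 9198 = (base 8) 21756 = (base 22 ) J02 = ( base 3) 110121200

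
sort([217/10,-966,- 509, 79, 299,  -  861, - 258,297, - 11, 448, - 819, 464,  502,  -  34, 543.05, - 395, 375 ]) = [ - 966 , - 861, - 819,-509, -395, - 258, - 34,-11, 217/10,  79, 297,299, 375, 448,464  ,  502, 543.05 ] 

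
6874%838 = 170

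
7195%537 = 214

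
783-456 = 327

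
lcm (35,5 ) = 35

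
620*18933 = 11738460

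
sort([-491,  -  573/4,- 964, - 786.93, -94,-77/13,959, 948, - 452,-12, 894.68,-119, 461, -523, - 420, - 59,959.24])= [-964,-786.93, - 523,-491, - 452,-420, - 573/4,-119, - 94,-59, - 12,-77/13,461,894.68, 948, 959,959.24 ] 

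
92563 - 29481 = 63082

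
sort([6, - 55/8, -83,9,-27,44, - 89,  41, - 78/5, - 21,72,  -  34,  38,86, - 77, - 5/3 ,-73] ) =[ - 89, - 83, - 77,  -  73, - 34, - 27,-21,  -  78/5,-55/8,-5/3, 6, 9, 38,41, 44, 72, 86]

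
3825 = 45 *85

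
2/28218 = 1/14109=0.00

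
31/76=31/76= 0.41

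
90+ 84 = 174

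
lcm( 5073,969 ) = 86241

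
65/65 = 1 = 1.00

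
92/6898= 46/3449 = 0.01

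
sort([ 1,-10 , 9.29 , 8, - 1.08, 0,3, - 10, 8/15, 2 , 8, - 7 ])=[ - 10, - 10,- 7, - 1.08,0, 8/15,1,2,  3,8,8,  9.29 ] 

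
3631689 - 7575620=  - 3943931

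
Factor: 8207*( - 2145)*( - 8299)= 146095720485  =  3^1*5^1 *11^1*13^1*29^1*43^1*193^1*283^1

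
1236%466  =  304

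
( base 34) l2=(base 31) N3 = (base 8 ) 1314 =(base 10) 716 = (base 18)23e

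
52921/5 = 10584 + 1/5 = 10584.20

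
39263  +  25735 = 64998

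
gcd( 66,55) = 11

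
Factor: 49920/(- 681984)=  - 65/888 = - 2^( - 3) * 3^(- 1)*5^1*13^1*37^(-1) 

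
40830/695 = 58 + 104/139 = 58.75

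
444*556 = 246864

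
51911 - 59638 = -7727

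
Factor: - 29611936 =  - 2^5*925373^1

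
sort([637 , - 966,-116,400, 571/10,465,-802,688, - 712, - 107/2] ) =[ - 966,-802, - 712, - 116,  -  107/2, 571/10,400,465,637 , 688 ] 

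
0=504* 0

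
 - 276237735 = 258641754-534879489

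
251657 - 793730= - 542073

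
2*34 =68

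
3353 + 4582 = 7935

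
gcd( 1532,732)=4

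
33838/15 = 2255  +  13/15 = 2255.87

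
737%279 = 179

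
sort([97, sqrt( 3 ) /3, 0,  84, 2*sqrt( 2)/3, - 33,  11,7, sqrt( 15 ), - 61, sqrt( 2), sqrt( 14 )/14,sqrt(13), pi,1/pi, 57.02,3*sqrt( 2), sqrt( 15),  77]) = [ - 61, - 33, 0,sqrt( 14)/14,1/pi, sqrt(3 )/3, 2* sqrt (2)/3, sqrt( 2), pi, sqrt( 13), sqrt(15),sqrt(15),3*sqrt( 2), 7, 11, 57.02,77,84, 97] 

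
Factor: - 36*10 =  - 360 = -  2^3*3^2*5^1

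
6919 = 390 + 6529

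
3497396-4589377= - 1091981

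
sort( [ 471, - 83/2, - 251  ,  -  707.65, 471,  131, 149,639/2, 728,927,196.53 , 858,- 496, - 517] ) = [ - 707.65, - 517, - 496,-251,-83/2, 131, 149 , 196.53,  639/2,471, 471,728,858,927]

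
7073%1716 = 209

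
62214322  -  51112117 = 11102205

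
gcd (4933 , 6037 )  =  1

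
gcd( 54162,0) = 54162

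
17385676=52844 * 329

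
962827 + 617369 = 1580196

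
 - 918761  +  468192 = -450569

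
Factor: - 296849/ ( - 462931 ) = 41^ ( - 1 )*1613^( - 1 )*42407^1= 42407/66133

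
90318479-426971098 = -336652619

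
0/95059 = 0 = 0.00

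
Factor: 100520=2^3*5^1*7^1*359^1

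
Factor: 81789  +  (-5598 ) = 3^1*109^1*233^1 = 76191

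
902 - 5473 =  - 4571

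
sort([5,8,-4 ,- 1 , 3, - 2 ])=[ - 4,  -  2, - 1,3 , 5,  8]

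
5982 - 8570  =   - 2588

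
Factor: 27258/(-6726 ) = -77/19  =  -7^1 * 11^1*19^(-1 )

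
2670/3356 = 1335/1678 = 0.80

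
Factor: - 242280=-2^3 * 3^2*5^1*673^1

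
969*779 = 754851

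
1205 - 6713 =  - 5508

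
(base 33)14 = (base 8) 45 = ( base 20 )1H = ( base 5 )122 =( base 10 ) 37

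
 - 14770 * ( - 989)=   14607530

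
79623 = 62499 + 17124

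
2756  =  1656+1100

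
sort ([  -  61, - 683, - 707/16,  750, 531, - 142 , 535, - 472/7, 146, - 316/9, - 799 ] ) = [ - 799,-683, - 142, - 472/7, - 61, - 707/16, - 316/9,  146,  531, 535, 750] 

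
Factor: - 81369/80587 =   -  3^2*13^( - 1 )*6199^( - 1 )*9041^1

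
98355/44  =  98355/44 = 2235.34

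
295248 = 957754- 662506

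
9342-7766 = 1576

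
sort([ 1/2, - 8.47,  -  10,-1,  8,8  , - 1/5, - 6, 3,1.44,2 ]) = [-10,-8.47, - 6, - 1 , - 1/5,1/2,1.44,2 , 3,8, 8] 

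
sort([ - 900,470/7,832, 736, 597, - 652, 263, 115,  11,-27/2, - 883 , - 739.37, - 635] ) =[ - 900, - 883, - 739.37, - 652, - 635, - 27/2, 11, 470/7,115, 263, 597,736, 832]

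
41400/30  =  1380 = 1380.00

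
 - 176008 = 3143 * (-56)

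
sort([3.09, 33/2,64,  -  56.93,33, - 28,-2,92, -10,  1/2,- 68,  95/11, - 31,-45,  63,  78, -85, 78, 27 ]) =[ - 85,  -  68, -56.93 ,  -  45 , - 31,- 28,  -  10, - 2, 1/2,  3.09,95/11, 33/2, 27, 33,63, 64,78, 78,  92 ]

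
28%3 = 1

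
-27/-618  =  9/206 = 0.04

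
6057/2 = 3028 + 1/2 = 3028.50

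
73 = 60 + 13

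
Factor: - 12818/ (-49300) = 2^( - 1)*5^( - 2)*13^1 = 13/50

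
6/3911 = 6/3911  =  0.00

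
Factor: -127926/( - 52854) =3^2*103^1 * 383^ ( -1) = 927/383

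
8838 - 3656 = 5182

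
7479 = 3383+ 4096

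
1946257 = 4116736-2170479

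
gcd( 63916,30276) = 3364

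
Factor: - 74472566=-2^1 * 7^1 *199^1*26731^1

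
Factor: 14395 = 5^1*2879^1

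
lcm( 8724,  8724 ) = 8724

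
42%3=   0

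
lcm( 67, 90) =6030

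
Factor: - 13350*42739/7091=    - 570565650/7091 = -2^1*3^1*5^2*7^(-1 )*79^1*89^1*541^1 *1013^ ( - 1)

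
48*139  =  6672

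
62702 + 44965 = 107667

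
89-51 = 38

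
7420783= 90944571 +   -  83523788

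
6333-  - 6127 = 12460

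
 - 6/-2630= 3/1315 = 0.00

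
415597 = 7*59371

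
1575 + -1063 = 512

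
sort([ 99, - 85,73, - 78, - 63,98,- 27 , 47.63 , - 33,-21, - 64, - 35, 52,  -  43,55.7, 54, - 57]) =[ - 85 , - 78,  -  64, -63, - 57,-43, - 35,-33,- 27, - 21, 47.63, 52,  54 , 55.7, 73,98, 99 ] 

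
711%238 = 235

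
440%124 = 68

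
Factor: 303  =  3^1 * 101^1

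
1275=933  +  342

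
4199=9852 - 5653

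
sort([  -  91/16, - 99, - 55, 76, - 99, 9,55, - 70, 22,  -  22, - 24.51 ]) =[ -99, - 99,  -  70,  -  55, - 24.51, - 22, - 91/16,9, 22, 55,76] 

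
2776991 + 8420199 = 11197190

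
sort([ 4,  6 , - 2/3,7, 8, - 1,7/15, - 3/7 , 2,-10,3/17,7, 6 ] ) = [-10,-1 ,-2/3, - 3/7,  3/17,7/15, 2,4,6 , 6,7, 7,  8 ] 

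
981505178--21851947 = 1003357125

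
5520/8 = 690 = 690.00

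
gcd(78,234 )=78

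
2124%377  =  239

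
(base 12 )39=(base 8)55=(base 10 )45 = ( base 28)1H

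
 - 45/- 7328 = 45/7328=0.01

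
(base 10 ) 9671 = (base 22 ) JLD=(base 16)25c7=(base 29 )bee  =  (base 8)22707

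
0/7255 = 0 = 0.00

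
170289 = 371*459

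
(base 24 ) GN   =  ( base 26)FH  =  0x197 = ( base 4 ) 12113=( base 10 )407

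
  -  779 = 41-820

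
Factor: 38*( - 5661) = -215118= - 2^1*3^2*17^1*19^1*37^1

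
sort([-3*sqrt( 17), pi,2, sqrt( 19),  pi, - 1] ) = [  -  3 * sqrt( 17), - 1, 2, pi,pi , sqrt( 19)] 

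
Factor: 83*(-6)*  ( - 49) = 2^1 * 3^1*7^2*83^1 =24402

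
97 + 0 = 97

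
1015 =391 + 624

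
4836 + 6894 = 11730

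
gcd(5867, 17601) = 5867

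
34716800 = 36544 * 950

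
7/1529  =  7/1529  =  0.00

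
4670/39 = 4670/39  =  119.74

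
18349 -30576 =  - 12227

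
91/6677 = 91/6677 = 0.01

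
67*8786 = 588662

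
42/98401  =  42/98401=0.00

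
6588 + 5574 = 12162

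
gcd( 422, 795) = 1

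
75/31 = 2 + 13/31 = 2.42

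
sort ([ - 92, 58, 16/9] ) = [ - 92, 16/9,58]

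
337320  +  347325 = 684645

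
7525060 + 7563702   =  15088762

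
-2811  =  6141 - 8952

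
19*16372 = 311068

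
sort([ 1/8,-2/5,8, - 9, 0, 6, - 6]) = [ - 9, - 6, - 2/5,0,1/8 , 6,  8]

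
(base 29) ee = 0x1A4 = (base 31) dh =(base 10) 420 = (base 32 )D4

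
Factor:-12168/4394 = -36/13 = - 2^2 *3^2 *13^ ( - 1)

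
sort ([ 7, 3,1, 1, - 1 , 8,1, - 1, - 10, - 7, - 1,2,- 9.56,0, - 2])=[ - 10,- 9.56, - 7, - 2, - 1, - 1, - 1,0,1,1,1,2,3,7,8 ]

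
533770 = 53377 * 10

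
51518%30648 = 20870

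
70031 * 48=3361488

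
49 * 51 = 2499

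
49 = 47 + 2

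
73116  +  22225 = 95341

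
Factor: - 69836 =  - 2^2*13^1*17^1*79^1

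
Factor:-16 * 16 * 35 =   -  8960 = - 2^8 * 5^1*7^1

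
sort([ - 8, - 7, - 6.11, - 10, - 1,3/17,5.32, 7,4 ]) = [ - 10,-8, - 7, - 6.11, - 1,3/17, 4,5.32,7]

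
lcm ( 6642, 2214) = 6642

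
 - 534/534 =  - 1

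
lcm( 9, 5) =45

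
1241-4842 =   -  3601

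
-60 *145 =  - 8700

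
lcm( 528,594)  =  4752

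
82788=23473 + 59315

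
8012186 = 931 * 8606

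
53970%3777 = 1092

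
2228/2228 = 1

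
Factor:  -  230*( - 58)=13340 = 2^2*5^1*23^1*29^1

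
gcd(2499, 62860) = 7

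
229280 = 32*7165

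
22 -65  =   - 43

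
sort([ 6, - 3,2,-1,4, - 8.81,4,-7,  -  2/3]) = [- 8.81,-7,  -  3, - 1, - 2/3, 2,4, 4,6]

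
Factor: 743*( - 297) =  - 3^3* 11^1*743^1=-220671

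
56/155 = 56/155 = 0.36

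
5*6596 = 32980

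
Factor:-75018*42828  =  -3212870904 = - 2^3*3^2*43^1*83^1*12503^1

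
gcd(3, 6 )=3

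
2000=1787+213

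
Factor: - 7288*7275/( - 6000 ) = 88367/10 = 2^(-1 )*5^( - 1 )*97^1*911^1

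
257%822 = 257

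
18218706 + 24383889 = 42602595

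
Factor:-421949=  - 11^1*89^1*431^1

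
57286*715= 40959490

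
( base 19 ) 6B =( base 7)236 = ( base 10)125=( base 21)5K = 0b1111101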